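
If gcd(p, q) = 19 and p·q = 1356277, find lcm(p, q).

71383

gcd·lcm = product, so lcm = 1356277/19 = 71383.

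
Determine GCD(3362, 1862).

3362 = 2 · 41²
1862 = 2 · 7² · 19
Common: 2 = 2

2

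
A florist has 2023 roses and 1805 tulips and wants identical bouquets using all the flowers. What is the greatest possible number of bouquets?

1

2023 = 7 · 17²
1805 = 5 · 19²
Common: 1 = 1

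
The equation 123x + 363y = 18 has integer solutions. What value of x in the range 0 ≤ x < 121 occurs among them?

9

Euclid: 363 = 2·123 + 117; 123 = 1·117 + 6; 117 = 19·6 + 3; 6 = 2·3 + 0 → gcd = 3; 18 = 3·6.
Back-substitution yields 123·(-59) + 363·(20) = 3, so one solution is x = -59·6 = -354, y = 20·6 = 120.
Solutions in x differ by 363/3 = 121; the one in [0, 121) is -354 mod 121 = 9.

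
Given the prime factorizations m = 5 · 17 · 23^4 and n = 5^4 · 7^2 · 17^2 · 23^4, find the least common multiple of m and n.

max exponent per prime: 5^4 · 7^2 · 17^2 · 23^4 = 2476767750625

2476767750625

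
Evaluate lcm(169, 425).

gcd first: 425 = 2·169 + 87; 169 = 1·87 + 82; 87 = 1·82 + 5; 82 = 16·5 + 2; 5 = 2·2 + 1; 2 = 2·1 + 0 → gcd = 1
lcm = 169·425/gcd = 71825/1 = 71825

71825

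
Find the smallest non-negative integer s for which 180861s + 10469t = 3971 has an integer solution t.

Euclid: 180861 = 17·10469 + 2888; 10469 = 3·2888 + 1805; 2888 = 1·1805 + 1083; 1805 = 1·1083 + 722; 1083 = 1·722 + 361; 722 = 2·361 + 0 → gcd = 361; 3971 = 361·11.
Back-substitution yields 180861·(11) + 10469·(-190) = 361, so one solution is s = 11·11 = 121, t = -190·11 = -2090.
Solutions in s differ by 10469/361 = 29; the one in [0, 29) is 121 mod 29 = 5.

5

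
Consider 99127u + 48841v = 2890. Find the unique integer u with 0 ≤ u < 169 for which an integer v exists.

2

Euclid: 99127 = 2·48841 + 1445; 48841 = 33·1445 + 1156; 1445 = 1·1156 + 289; 1156 = 4·289 + 0 → gcd = 289; 2890 = 289·10.
Back-substitution yields 99127·(34) + 48841·(-69) = 289, so one solution is u = 34·10 = 340, v = -69·10 = -690.
Solutions in u differ by 48841/289 = 169; the one in [0, 169) is 340 mod 169 = 2.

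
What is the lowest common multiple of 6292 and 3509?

6292 = 2² · 11² · 13; 3509 = 11² · 29
max exponents: 2² · 11² · 13 · 29 = 182468

182468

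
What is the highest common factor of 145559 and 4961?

Euclid: 145559 = 29·4961 + 1690; 4961 = 2·1690 + 1581; 1690 = 1·1581 + 109; 1581 = 14·109 + 55; 109 = 1·55 + 54; 55 = 1·54 + 1; 54 = 54·1 + 0. Last nonzero remainder: 1.

1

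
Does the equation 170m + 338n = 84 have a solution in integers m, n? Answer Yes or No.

Yes

gcd(170, 338): 338 = 1·170 + 168; 170 = 1·168 + 2; 168 = 84·2 + 0 → 2
2 divides 84, so a solution exists.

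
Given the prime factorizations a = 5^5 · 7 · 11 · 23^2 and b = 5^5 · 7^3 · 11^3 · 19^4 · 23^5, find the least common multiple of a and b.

1196673795633346559375

max exponent per prime: 5^5 · 7^3 · 11^3 · 19^4 · 23^5 = 1196673795633346559375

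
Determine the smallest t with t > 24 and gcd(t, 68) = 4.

Multiples of 4 above 24: 4·7, 4·8, … . Need the cofactor coprime to 68/4 = 17.
Checking s = 7, 8, … the first with gcd(s, 17) = 1 is s = 7, giving 28.

28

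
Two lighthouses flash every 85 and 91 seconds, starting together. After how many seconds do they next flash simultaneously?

gcd first: 91 = 1·85 + 6; 85 = 14·6 + 1; 6 = 6·1 + 0 → gcd = 1
lcm = 85·91/gcd = 7735/1 = 7735

7735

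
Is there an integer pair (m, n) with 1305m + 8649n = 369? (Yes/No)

Yes

gcd(1305, 8649): 8649 = 6·1305 + 819; 1305 = 1·819 + 486; 819 = 1·486 + 333; 486 = 1·333 + 153; 333 = 2·153 + 27; 153 = 5·27 + 18; 27 = 1·18 + 9; 18 = 2·9 + 0 → 9
9 divides 369, so a solution exists.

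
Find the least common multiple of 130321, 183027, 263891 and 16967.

2270061368679

130321 = 19⁴; 183027 = 3 · 13² · 19²; 263891 = 17 · 19² · 43; 16967 = 19² · 47
lcm takes max exponent of each prime: 3 · 13² · 17 · 19⁴ · 43 · 47 = 2270061368679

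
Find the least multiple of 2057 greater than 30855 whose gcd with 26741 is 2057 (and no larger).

32912

Multiples of 2057 above 30855: 2057·16, 2057·17, … . Need the cofactor coprime to 26741/2057 = 13.
Checking s = 16, 17, … the first with gcd(s, 13) = 1 is s = 16, giving 32912.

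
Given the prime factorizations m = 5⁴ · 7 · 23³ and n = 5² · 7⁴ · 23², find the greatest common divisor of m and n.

min exponent per shared prime: 5² · 7 · 23² = 92575

92575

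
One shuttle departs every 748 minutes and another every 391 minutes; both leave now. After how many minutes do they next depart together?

17204

gcd first: 748 = 1·391 + 357; 391 = 1·357 + 34; 357 = 10·34 + 17; 34 = 2·17 + 0 → gcd = 17
lcm = 748·391/gcd = 292468/17 = 17204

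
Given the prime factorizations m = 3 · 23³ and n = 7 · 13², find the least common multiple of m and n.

43180683

max exponent per prime: 3 · 7 · 13² · 23³ = 43180683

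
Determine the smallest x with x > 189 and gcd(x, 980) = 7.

Multiples of 7 above 189: 7·28, 7·29, … . Need the cofactor coprime to 980/7 = 140.
Checking s = 28, 29, … the first with gcd(s, 140) = 1 is s = 29, giving 203.

203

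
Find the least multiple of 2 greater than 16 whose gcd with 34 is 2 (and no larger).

gcd(m, 34) = 2 forces 2 | m; write m = 2s. Then gcd(2s, 2·17) = 2·gcd(s, 17), so need gcd(s, 17) = 1.
2s > 16 gives s ≥ 9. The least s ≥ 9 coprime to 17 is 9, so m = 2·9 = 18.

18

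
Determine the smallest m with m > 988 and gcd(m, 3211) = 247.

1235

gcd(m, 3211) = 247 forces 247 | m; write m = 247s. Then gcd(247s, 247·13) = 247·gcd(s, 13), so need gcd(s, 13) = 1.
247s > 988 gives s ≥ 5. The least s ≥ 5 coprime to 13 is 5, so m = 247·5 = 1235.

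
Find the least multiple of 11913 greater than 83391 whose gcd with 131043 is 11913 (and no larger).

95304

gcd(x, 131043) = 11913 forces 11913 | x; write x = 11913s. Then gcd(11913s, 11913·11) = 11913·gcd(s, 11), so need gcd(s, 11) = 1.
11913s > 83391 gives s ≥ 8. The least s ≥ 8 coprime to 11 is 8, so x = 11913·8 = 95304.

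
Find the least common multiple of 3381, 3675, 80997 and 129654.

41077628550

3381 = 3 · 7² · 23; 3675 = 3 · 5² · 7²; 80997 = 3 · 7² · 19 · 29; 129654 = 2 · 3³ · 7⁴
lcm takes max exponent of each prime: 2 · 3³ · 5² · 7⁴ · 19 · 23 · 29 = 41077628550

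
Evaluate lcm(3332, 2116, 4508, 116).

3332 = 2² · 7² · 17; 2116 = 2² · 23²; 4508 = 2² · 7² · 23; 116 = 2² · 29
lcm takes max exponent of each prime: 2² · 7² · 17 · 23² · 29 = 51116212

51116212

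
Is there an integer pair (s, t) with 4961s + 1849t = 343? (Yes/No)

By Bézout, 4961s + 1849t = 343 has integer solutions iff gcd(4961, 1849) | 343.
Euclid: 4961 = 2·1849 + 1263; 1849 = 1·1263 + 586; 1263 = 2·586 + 91; 586 = 6·91 + 40; 91 = 2·40 + 11; 40 = 3·11 + 7; 11 = 1·7 + 4; 7 = 1·4 + 3; 4 = 1·3 + 1; 3 = 3·1 + 0. gcd = 1; 343 mod 1 = 0. Yes.

Yes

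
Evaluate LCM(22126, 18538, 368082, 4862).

22126 = 2 · 13 · 23 · 37; 18538 = 2 · 13 · 23 · 31; 368082 = 2 · 3² · 11² · 13²; 4862 = 2 · 11 · 13 · 17
lcm takes max exponent of each prime: 2 · 3² · 11² · 13² · 17 · 23 · 31 · 37 = 165076311114

165076311114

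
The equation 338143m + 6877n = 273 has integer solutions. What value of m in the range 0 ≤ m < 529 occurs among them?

300

Reduce mod 6877: 338143m ≡ 273 (mod 6877). With g = gcd(338143, 6877) = 13 dividing 273, divide through: 26011m ≡ 21 (mod 529).
Since gcd(26011, 529) = 1, m ≡ 21·(26011)⁻¹ ≡ 300 (mod 529). Smallest non-negative: 300.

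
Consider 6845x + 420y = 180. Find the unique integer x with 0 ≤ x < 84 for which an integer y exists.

Reduce mod 420: 6845x ≡ 180 (mod 420). With g = gcd(6845, 420) = 5 dividing 180, divide through: 1369x ≡ 36 (mod 84).
Since gcd(1369, 84) = 1, x ≡ 36·(1369)⁻¹ ≡ 72 (mod 84). Smallest non-negative: 72.

72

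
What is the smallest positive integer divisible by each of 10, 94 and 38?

8930

10 = 2 · 5; 94 = 2 · 47; 38 = 2 · 19
lcm takes max exponent of each prime: 2 · 5 · 19 · 47 = 8930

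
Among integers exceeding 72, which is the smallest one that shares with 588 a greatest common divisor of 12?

96

588 = 12·49. Any a with gcd(a, 588) = 12 is a multiple of 12, say 12s, with s coprime to 49.
Need s > 72/12, so s ≥ 7. First s ≥ 7 with gcd(s, 49) = 1 is s = 8. Thus a = 12·8 = 96.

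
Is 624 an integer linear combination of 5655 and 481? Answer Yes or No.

By Bézout, 5655p − 481q = 624 has integer solutions iff gcd(5655, 481) | 624.
Euclid: 5655 = 11·481 + 364; 481 = 1·364 + 117; 364 = 3·117 + 13; 117 = 9·13 + 0. gcd = 13; 624 mod 13 = 0. Yes.

Yes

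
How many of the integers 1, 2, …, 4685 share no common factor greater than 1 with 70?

1606

70 = 2·5·7. Inclusion–exclusion on these primes:
4685 − ⌊4685/2⌋ − ⌊4685/5⌋ − ⌊4685/7⌋ + ⌊4685/10⌋ + ⌊4685/14⌋ + ⌊4685/35⌋ − ⌊4685/70⌋ = 1606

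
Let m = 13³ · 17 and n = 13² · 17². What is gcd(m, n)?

2873

min exponent per shared prime: 13² · 17 = 2873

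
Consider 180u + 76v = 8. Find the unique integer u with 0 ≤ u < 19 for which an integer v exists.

3

Reduce mod 76: 180u ≡ 8 (mod 76). With g = gcd(180, 76) = 4 dividing 8, divide through: 45u ≡ 2 (mod 19).
Since gcd(45, 19) = 1, u ≡ 2·(45)⁻¹ ≡ 3 (mod 19). Smallest non-negative: 3.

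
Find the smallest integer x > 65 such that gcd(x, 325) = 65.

130

gcd(x, 325) = 65 forces 65 | x; write x = 65s. Then gcd(65s, 65·5) = 65·gcd(s, 5), so need gcd(s, 5) = 1.
65s > 65 gives s ≥ 2. The least s ≥ 2 coprime to 5 is 2, so x = 65·2 = 130.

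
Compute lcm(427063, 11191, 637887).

427063 = 7 · 13² · 19²; 11191 = 19² · 31; 637887 = 3 · 19³ · 31
lcm takes max exponent of each prime: 3 · 7 · 13² · 19³ · 31 = 754620321

754620321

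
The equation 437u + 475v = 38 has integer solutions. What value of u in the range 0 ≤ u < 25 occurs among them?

Reduce mod 475: 437u ≡ 38 (mod 475). With g = gcd(437, 475) = 19 dividing 38, divide through: 23u ≡ 2 (mod 25).
Since gcd(23, 25) = 1, u ≡ 2·(23)⁻¹ ≡ 24 (mod 25). Smallest non-negative: 24.

24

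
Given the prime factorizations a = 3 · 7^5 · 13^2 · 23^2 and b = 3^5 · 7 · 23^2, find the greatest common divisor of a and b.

11109

min exponent per shared prime: 3 · 7 · 23^2 = 11109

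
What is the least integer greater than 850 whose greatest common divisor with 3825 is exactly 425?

gcd(m, 3825) = 425 forces 425 | m; write m = 425s. Then gcd(425s, 425·9) = 425·gcd(s, 9), so need gcd(s, 9) = 1.
425s > 850 gives s ≥ 3. The least s ≥ 3 coprime to 9 is 4, so m = 425·4 = 1700.

1700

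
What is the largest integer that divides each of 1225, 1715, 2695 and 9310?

245

gcd(1225, 1715): 1715 = 1·1225 + 490; 1225 = 2·490 + 245; 490 = 2·245 + 0 → 245
gcd(245, 2695): 2695 = 11·245 + 0 → 245
gcd(245, 9310): 9310 = 38·245 + 0 → 245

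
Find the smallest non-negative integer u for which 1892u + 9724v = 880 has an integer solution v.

57

Euclid: 9724 = 5·1892 + 264; 1892 = 7·264 + 44; 264 = 6·44 + 0 → gcd = 44; 880 = 44·20.
Back-substitution yields 1892·(36) + 9724·(-7) = 44, so one solution is u = 36·20 = 720, v = -7·20 = -140.
Solutions in u differ by 9724/44 = 221; the one in [0, 221) is 720 mod 221 = 57.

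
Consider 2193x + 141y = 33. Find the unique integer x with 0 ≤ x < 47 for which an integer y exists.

42

Euclid: 2193 = 15·141 + 78; 141 = 1·78 + 63; 78 = 1·63 + 15; 63 = 4·15 + 3; 15 = 5·3 + 0 → gcd = 3; 33 = 3·11.
Back-substitution yields 2193·(-9) + 141·(140) = 3, so one solution is x = -9·11 = -99, y = 140·11 = 1540.
Solutions in x differ by 141/3 = 47; the one in [0, 47) is -99 mod 47 = 42.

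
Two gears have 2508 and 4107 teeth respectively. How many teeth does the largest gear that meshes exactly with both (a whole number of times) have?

3

2508 = 2² · 3 · 11 · 19
4107 = 3 · 37²
Common: 3 = 3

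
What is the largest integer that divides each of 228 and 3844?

4

Euclid: 3844 = 16·228 + 196; 228 = 1·196 + 32; 196 = 6·32 + 4; 32 = 8·4 + 0. Last nonzero remainder: 4.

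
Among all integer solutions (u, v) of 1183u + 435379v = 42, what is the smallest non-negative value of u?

gcd(1183, 435379) = 7 (Euclid: 435379 = 368·1183 + 35; 1183 = 33·35 + 28; 35 = 1·28 + 7; 28 = 4·7 + 0), and 7 | 42.
Extended Euclid: 1183·(-12513) + 435379·(34) = 7. Scale by 6: u₀ = -75078.
General solution u = u₀ + 62197t; reducing mod 62197 gives u = 49316 (and v = -134).

49316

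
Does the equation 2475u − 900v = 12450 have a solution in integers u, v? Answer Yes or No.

gcd(2475, 900): 2475 = 2·900 + 675; 900 = 1·675 + 225; 675 = 3·225 + 0 → 225
225 does not divide 12450, so a solution does not exist.

No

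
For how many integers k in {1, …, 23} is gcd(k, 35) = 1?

16

35 = 5·7. Inclusion–exclusion on these primes:
23 − ⌊23/5⌋ − ⌊23/7⌋ + ⌊23/35⌋ = 16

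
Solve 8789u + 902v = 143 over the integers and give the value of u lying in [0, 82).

Euclid: 8789 = 9·902 + 671; 902 = 1·671 + 231; 671 = 2·231 + 209; 231 = 1·209 + 22; 209 = 9·22 + 11; 22 = 2·11 + 0 → gcd = 11; 143 = 11·13.
Back-substitution yields 8789·(39) + 902·(-380) = 11, so one solution is u = 39·13 = 507, v = -380·13 = -4940.
Solutions in u differ by 902/11 = 82; the one in [0, 82) is 507 mod 82 = 15.

15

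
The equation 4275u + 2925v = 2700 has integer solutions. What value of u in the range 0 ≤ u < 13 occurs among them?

2

Euclid: 4275 = 1·2925 + 1350; 2925 = 2·1350 + 225; 1350 = 6·225 + 0 → gcd = 225; 2700 = 225·12.
Back-substitution yields 4275·(-2) + 2925·(3) = 225, so one solution is u = -2·12 = -24, v = 3·12 = 36.
Solutions in u differ by 2925/225 = 13; the one in [0, 13) is -24 mod 13 = 2.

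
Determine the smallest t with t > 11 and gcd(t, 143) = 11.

22

143 = 11·13. Any t with gcd(t, 143) = 11 is a multiple of 11, say 11s, with s coprime to 13.
Need s > 11/11, so s ≥ 2. First s ≥ 2 with gcd(s, 13) = 1 is s = 2. Thus t = 11·2 = 22.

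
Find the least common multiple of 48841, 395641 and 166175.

48841 = 13² · 17²; 395641 = 17² · 37²; 166175 = 5² · 17² · 23
lcm takes max exponent of each prime: 5² · 13² · 17² · 23 · 37² = 38446414175

38446414175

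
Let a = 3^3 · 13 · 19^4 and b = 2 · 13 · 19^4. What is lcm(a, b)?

max exponent per prime: 2 · 3^3 · 13 · 19^4 = 91485342

91485342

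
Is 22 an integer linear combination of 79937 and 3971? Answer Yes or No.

gcd(79937, 3971): 79937 = 20·3971 + 517; 3971 = 7·517 + 352; 517 = 1·352 + 165; 352 = 2·165 + 22; 165 = 7·22 + 11; 22 = 2·11 + 0 → 11
11 divides 22, so a solution exists.

Yes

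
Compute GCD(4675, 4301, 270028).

gcd(4675, 4301): 4675 = 1·4301 + 374; 4301 = 11·374 + 187; 374 = 2·187 + 0 → 187
gcd(187, 270028): 270028 = 1444·187 + 0 → 187

187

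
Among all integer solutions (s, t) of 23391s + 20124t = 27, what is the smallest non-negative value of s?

1349

Euclid: 23391 = 1·20124 + 3267; 20124 = 6·3267 + 522; 3267 = 6·522 + 135; 522 = 3·135 + 117; 135 = 1·117 + 18; 117 = 6·18 + 9; 18 = 2·9 + 0 → gcd = 9; 27 = 9·3.
Back-substitution yields 23391·(-1041) + 20124·(1210) = 9, so one solution is s = -1041·3 = -3123, t = 1210·3 = 3630.
Solutions in s differ by 20124/9 = 2236; the one in [0, 2236) is -3123 mod 2236 = 1349.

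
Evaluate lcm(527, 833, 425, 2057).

527 = 17 · 31; 833 = 7² · 17; 425 = 5² · 17; 2057 = 11² · 17
lcm takes max exponent of each prime: 5² · 7² · 11² · 17 · 31 = 78114575

78114575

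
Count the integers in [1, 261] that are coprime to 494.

115

Prime factors of 494: 2, 13, 19. Count integers ≤ 261 divisible by none of them.
By inclusion–exclusion: 261 − ⌊261/2⌋ − ⌊261/13⌋ − ⌊261/19⌋ + ⌊261/26⌋ + ⌊261/38⌋ + ⌊261/247⌋ − ⌊261/494⌋ = 115.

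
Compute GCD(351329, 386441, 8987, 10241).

gcd(351329, 386441): 386441 = 1·351329 + 35112; 351329 = 10·35112 + 209; 35112 = 168·209 + 0 → 209
gcd(209, 8987): 8987 = 43·209 + 0 → 209
gcd(209, 10241): 10241 = 49·209 + 0 → 209

209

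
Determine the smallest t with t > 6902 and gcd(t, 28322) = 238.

7140

gcd(t, 28322) = 238 forces 238 | t; write t = 238s. Then gcd(238s, 238·119) = 238·gcd(s, 119), so need gcd(s, 119) = 1.
238s > 6902 gives s ≥ 30. The least s ≥ 30 coprime to 119 is 30, so t = 238·30 = 7140.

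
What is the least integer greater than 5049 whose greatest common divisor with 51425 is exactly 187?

5236

51425 = 187·275. Any m with gcd(m, 51425) = 187 is a multiple of 187, say 187s, with s coprime to 275.
Need s > 5049/187, so s ≥ 28. First s ≥ 28 with gcd(s, 275) = 1 is s = 28. Thus m = 187·28 = 5236.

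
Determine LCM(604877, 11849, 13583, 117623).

474398377453

604877 = 7 · 13 · 17² · 23; 11849 = 17² · 41; 13583 = 17² · 47; 117623 = 11 · 17² · 37
lcm takes max exponent of each prime: 7 · 11 · 13 · 17² · 23 · 37 · 41 · 47 = 474398377453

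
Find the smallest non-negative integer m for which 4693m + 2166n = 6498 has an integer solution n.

0

Euclid: 4693 = 2·2166 + 361; 2166 = 6·361 + 0 → gcd = 361; 6498 = 361·18.
Back-substitution yields 4693·(1) + 2166·(-2) = 361, so one solution is m = 1·18 = 18, n = -2·18 = -36.
Solutions in m differ by 2166/361 = 6; the one in [0, 6) is 18 mod 6 = 0.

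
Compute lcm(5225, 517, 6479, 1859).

lcm(5225, 517) = 5225·517/gcd = 2701325/11 = 245575
lcm(245575, 6479) = 245575·6479/gcd = 1591080425/209 = 7612825
lcm(7612825, 1859) = 7612825·1859/gcd = 14152241675/11 = 1286567425

1286567425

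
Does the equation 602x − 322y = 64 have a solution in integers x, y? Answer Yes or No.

No

gcd(602, 322): 602 = 1·322 + 280; 322 = 1·280 + 42; 280 = 6·42 + 28; 42 = 1·28 + 14; 28 = 2·14 + 0 → 14
14 does not divide 64, so a solution does not exist.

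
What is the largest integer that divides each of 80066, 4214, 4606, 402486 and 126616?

gcd(80066, 4214): 80066 = 19·4214 + 0 → 4214
gcd(4214, 4606): 4606 = 1·4214 + 392; 4214 = 10·392 + 294; 392 = 1·294 + 98; 294 = 3·98 + 0 → 98
gcd(98, 402486): 402486 = 4107·98 + 0 → 98
gcd(98, 126616): 126616 = 1292·98 + 0 → 98

98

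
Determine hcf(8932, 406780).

44

Euclid: 406780 = 45·8932 + 4840; 8932 = 1·4840 + 4092; 4840 = 1·4092 + 748; 4092 = 5·748 + 352; 748 = 2·352 + 44; 352 = 8·44 + 0. Last nonzero remainder: 44.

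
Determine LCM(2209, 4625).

gcd first: 4625 = 2·2209 + 207; 2209 = 10·207 + 139; 207 = 1·139 + 68; 139 = 2·68 + 3; 68 = 22·3 + 2; 3 = 1·2 + 1; 2 = 2·1 + 0 → gcd = 1
lcm = 2209·4625/gcd = 10216625/1 = 10216625

10216625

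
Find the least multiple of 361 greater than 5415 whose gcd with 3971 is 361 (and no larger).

3971 = 361·11. Any k with gcd(k, 3971) = 361 is a multiple of 361, say 361s, with s coprime to 11.
Need s > 5415/361, so s ≥ 16. First s ≥ 16 with gcd(s, 11) = 1 is s = 16. Thus k = 361·16 = 5776.

5776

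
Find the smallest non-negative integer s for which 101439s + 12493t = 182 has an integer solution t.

677

Euclid: 101439 = 8·12493 + 1495; 12493 = 8·1495 + 533; 1495 = 2·533 + 429; 533 = 1·429 + 104; 429 = 4·104 + 13; 104 = 8·13 + 0 → gcd = 13; 182 = 13·14.
Back-substitution yields 101439·(117) + 12493·(-950) = 13, so one solution is s = 117·14 = 1638, t = -950·14 = -13300.
Solutions in s differ by 12493/13 = 961; the one in [0, 961) is 1638 mod 961 = 677.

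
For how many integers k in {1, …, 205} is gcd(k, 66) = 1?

63

Prime factors of 66: 2, 3, 11. Count integers ≤ 205 divisible by none of them.
By inclusion–exclusion: 205 − ⌊205/2⌋ − ⌊205/3⌋ − ⌊205/11⌋ + ⌊205/6⌋ + ⌊205/22⌋ + ⌊205/33⌋ − ⌊205/66⌋ = 63.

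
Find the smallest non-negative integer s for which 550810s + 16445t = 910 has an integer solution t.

75

Reduce mod 16445: 550810s ≡ 910 (mod 16445). With g = gcd(550810, 16445) = 65 dividing 910, divide through: 8474s ≡ 14 (mod 253).
Since gcd(8474, 253) = 1, s ≡ 14·(8474)⁻¹ ≡ 75 (mod 253). Smallest non-negative: 75.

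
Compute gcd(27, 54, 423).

27 = 3³; 54 = 2 · 3³; 423 = 3² · 47
gcd takes min exponent of each prime: 3² = 9

9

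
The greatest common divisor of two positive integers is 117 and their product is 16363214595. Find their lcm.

139856535

Since gcd(m,n)·lcm(m,n) = mn, lcm = 16363214595/117 = 139856535.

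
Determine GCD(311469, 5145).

3

Euclid: 311469 = 60·5145 + 2769; 5145 = 1·2769 + 2376; 2769 = 1·2376 + 393; 2376 = 6·393 + 18; 393 = 21·18 + 15; 18 = 1·15 + 3; 15 = 5·3 + 0. Last nonzero remainder: 3.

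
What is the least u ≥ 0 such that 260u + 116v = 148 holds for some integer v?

26

Euclid: 260 = 2·116 + 28; 116 = 4·28 + 4; 28 = 7·4 + 0 → gcd = 4; 148 = 4·37.
Back-substitution yields 260·(-4) + 116·(9) = 4, so one solution is u = -4·37 = -148, v = 9·37 = 333.
Solutions in u differ by 116/4 = 29; the one in [0, 29) is -148 mod 29 = 26.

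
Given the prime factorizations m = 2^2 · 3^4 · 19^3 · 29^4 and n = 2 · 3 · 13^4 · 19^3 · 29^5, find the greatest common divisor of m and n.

min exponent per shared prime: 2 · 3 · 19^3 · 29^4 = 29107442274

29107442274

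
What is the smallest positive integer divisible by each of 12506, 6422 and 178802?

125697806

12506 = 2 · 13² · 37; 6422 = 2 · 13² · 19; 178802 = 2 · 13² · 23²
lcm takes max exponent of each prime: 2 · 13² · 19 · 23² · 37 = 125697806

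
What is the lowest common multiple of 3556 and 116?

3556 = 2² · 7 · 127; 116 = 2² · 29
max exponents: 2² · 7 · 29 · 127 = 103124

103124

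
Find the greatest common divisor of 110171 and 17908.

1

110171 = 29² · 131
17908 = 2² · 11² · 37
Common: 1 = 1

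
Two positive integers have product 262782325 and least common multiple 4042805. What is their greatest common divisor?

From gcd × lcm = uv: gcd = 262782325 / 4042805 = 65.

65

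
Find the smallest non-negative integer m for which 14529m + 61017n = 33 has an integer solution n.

gcd(14529, 61017) = 3 (Euclid: 61017 = 4·14529 + 2901; 14529 = 5·2901 + 24; 2901 = 120·24 + 21; 24 = 1·21 + 3; 21 = 7·3 + 0), and 3 | 33.
Extended Euclid: 14529·(2545) + 61017·(-606) = 3. Scale by 11: m₀ = 27995.
General solution m = m₀ + 20339t; reducing mod 20339 gives m = 7656 (and n = -1823).

7656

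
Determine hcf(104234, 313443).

247

Euclid: 313443 = 3·104234 + 741; 104234 = 140·741 + 494; 741 = 1·494 + 247; 494 = 2·247 + 0. Last nonzero remainder: 247.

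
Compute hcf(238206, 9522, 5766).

238206 = 2 · 3 · 29 · 37²; 9522 = 2 · 3² · 23²; 5766 = 2 · 3 · 31²
gcd takes min exponent of each prime: 2 · 3 = 6

6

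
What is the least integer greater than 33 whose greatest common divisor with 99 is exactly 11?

44

99 = 11·9. Any m with gcd(m, 99) = 11 is a multiple of 11, say 11s, with s coprime to 9.
Need s > 33/11, so s ≥ 4. First s ≥ 4 with gcd(s, 9) = 1 is s = 4. Thus m = 11·4 = 44.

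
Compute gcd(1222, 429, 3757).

gcd(1222, 429): 1222 = 2·429 + 364; 429 = 1·364 + 65; 364 = 5·65 + 39; 65 = 1·39 + 26; 39 = 1·26 + 13; 26 = 2·13 + 0 → 13
gcd(13, 3757): 3757 = 289·13 + 0 → 13

13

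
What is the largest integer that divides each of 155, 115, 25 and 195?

5

gcd(155, 115): 155 = 1·115 + 40; 115 = 2·40 + 35; 40 = 1·35 + 5; 35 = 7·5 + 0 → 5
gcd(5, 25): 25 = 5·5 + 0 → 5
gcd(5, 195): 195 = 39·5 + 0 → 5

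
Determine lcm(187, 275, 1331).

565675

lcm(187, 275) = 187·275/gcd = 51425/11 = 4675
lcm(4675, 1331) = 4675·1331/gcd = 6222425/11 = 565675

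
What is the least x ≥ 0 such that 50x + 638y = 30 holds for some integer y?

192

Euclid: 638 = 12·50 + 38; 50 = 1·38 + 12; 38 = 3·12 + 2; 12 = 6·2 + 0 → gcd = 2; 30 = 2·15.
Back-substitution yields 50·(-51) + 638·(4) = 2, so one solution is x = -51·15 = -765, y = 4·15 = 60.
Solutions in x differ by 638/2 = 319; the one in [0, 319) is -765 mod 319 = 192.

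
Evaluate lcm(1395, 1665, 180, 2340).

1395 = 3² · 5 · 31; 1665 = 3² · 5 · 37; 180 = 2² · 3² · 5; 2340 = 2² · 3² · 5 · 13
lcm takes max exponent of each prime: 2² · 3² · 5 · 13 · 31 · 37 = 2683980

2683980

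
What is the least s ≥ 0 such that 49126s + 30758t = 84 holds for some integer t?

566

gcd(49126, 30758) = 14 (Euclid: 49126 = 1·30758 + 18368; 30758 = 1·18368 + 12390; 18368 = 1·12390 + 5978; 12390 = 2·5978 + 434; 5978 = 13·434 + 336; 434 = 1·336 + 98; 336 = 3·98 + 42; 98 = 2·42 + 14; 42 = 3·14 + 0), and 14 | 84.
Extended Euclid: 49126·(-638) + 30758·(1019) = 14. Scale by 6: s₀ = -3828.
General solution s = s₀ + 2197k; reducing mod 2197 gives s = 566 (and t = -904).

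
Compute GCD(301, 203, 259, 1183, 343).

301 = 7 · 43; 203 = 7 · 29; 259 = 7 · 37; 1183 = 7 · 13²; 343 = 7³
gcd takes min exponent of each prime: 7 = 7

7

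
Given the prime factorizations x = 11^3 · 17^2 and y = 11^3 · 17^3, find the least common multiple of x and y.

6539203

max exponent per prime: 11^3 · 17^3 = 6539203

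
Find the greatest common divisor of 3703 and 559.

1

3703 = 7 · 23²
559 = 13 · 43
Common: 1 = 1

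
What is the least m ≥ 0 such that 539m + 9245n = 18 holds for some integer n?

gcd(539, 9245) = 1 (Euclid: 9245 = 17·539 + 82; 539 = 6·82 + 47; 82 = 1·47 + 35; 47 = 1·35 + 12; 35 = 2·12 + 11; 12 = 1·11 + 1; 11 = 11·1 + 0), and 1 | 18.
Extended Euclid: 539·(789) + 9245·(-46) = 1. Scale by 18: m₀ = 14202.
General solution m = m₀ + 9245t; reducing mod 9245 gives m = 4957 (and n = -289).

4957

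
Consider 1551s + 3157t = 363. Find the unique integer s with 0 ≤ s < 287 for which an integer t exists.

gcd(1551, 3157) = 11 (Euclid: 3157 = 2·1551 + 55; 1551 = 28·55 + 11; 55 = 5·11 + 0), and 11 | 363.
Extended Euclid: 1551·(57) + 3157·(-28) = 11. Scale by 33: s₀ = 1881.
General solution s = s₀ + 287k; reducing mod 287 gives s = 159 (and t = -78).

159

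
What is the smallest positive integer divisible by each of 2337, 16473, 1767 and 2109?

2337 = 3 · 19 · 41; 16473 = 3 · 17² · 19; 1767 = 3 · 19 · 31; 2109 = 3 · 19 · 37
lcm takes max exponent of each prime: 3 · 17² · 19 · 31 · 37 · 41 = 774675771

774675771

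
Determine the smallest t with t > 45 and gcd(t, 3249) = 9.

54

3249 = 9·361. Any t with gcd(t, 3249) = 9 is a multiple of 9, say 9s, with s coprime to 361.
Need s > 45/9, so s ≥ 6. First s ≥ 6 with gcd(s, 361) = 1 is s = 6. Thus t = 9·6 = 54.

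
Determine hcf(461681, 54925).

1

Euclid: 461681 = 8·54925 + 22281; 54925 = 2·22281 + 10363; 22281 = 2·10363 + 1555; 10363 = 6·1555 + 1033; 1555 = 1·1033 + 522; 1033 = 1·522 + 511; 522 = 1·511 + 11; 511 = 46·11 + 5; 11 = 2·5 + 1; 5 = 5·1 + 0. Last nonzero remainder: 1.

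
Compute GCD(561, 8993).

Euclid: 8993 = 16·561 + 17; 561 = 33·17 + 0. Last nonzero remainder: 17.

17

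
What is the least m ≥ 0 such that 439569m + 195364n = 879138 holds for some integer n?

2

gcd(439569, 195364) = 48841 (Euclid: 439569 = 2·195364 + 48841; 195364 = 4·48841 + 0), and 48841 | 879138.
Extended Euclid: 439569·(1) + 195364·(-2) = 48841. Scale by 18: m₀ = 18.
General solution m = m₀ + 4t; reducing mod 4 gives m = 2 (and n = 0).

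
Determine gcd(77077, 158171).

13

77077 = 7² · 11² · 13
158171 = 13 · 23³
Common: 13 = 13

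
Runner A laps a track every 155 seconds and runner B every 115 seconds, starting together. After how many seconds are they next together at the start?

3565

gcd first: 155 = 1·115 + 40; 115 = 2·40 + 35; 40 = 1·35 + 5; 35 = 7·5 + 0 → gcd = 5
lcm = 155·115/gcd = 17825/5 = 3565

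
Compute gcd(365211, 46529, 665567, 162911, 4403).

gcd(365211, 46529): 365211 = 7·46529 + 39508; 46529 = 1·39508 + 7021; 39508 = 5·7021 + 4403; 7021 = 1·4403 + 2618; 4403 = 1·2618 + 1785; 2618 = 1·1785 + 833; 1785 = 2·833 + 119; 833 = 7·119 + 0 → 119
gcd(119, 665567): 665567 = 5593·119 + 0 → 119
gcd(119, 162911): 162911 = 1369·119 + 0 → 119
gcd(119, 4403): 4403 = 37·119 + 0 → 119

119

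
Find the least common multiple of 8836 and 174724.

385965316

8836 = 2² · 47²; 174724 = 2² · 11² · 19²
max exponents: 2² · 11² · 19² · 47² = 385965316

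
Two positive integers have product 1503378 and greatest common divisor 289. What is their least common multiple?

gcd·lcm = product, so lcm = 1503378/289 = 5202.

5202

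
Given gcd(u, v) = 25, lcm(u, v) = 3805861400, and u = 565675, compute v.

168200

u·v = gcd·lcm = 25·3805861400 = 95146535000, so v = 95146535000/565675 = 168200.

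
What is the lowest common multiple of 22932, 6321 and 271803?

42401268

lcm(22932, 6321) = 22932·6321/gcd = 144953172/147 = 986076
lcm(986076, 271803) = 986076·271803/gcd = 268018415028/6321 = 42401268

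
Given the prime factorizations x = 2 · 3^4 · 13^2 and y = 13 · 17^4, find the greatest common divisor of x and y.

13

min exponent per shared prime: 13 = 13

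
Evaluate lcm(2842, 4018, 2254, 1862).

2842 = 2 · 7² · 29; 4018 = 2 · 7² · 41; 2254 = 2 · 7² · 23; 1862 = 2 · 7² · 19
lcm takes max exponent of each prime: 2 · 7² · 19 · 23 · 29 · 41 = 50920114

50920114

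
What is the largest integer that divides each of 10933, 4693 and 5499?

13

10933 = 13 · 29²; 4693 = 13 · 19²; 5499 = 3² · 13 · 47
gcd takes min exponent of each prime: 13 = 13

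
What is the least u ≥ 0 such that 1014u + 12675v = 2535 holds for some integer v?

Reduce mod 12675: 1014u ≡ 2535 (mod 12675). With g = gcd(1014, 12675) = 507 dividing 2535, divide through: 2u ≡ 5 (mod 25).
Since gcd(2, 25) = 1, u ≡ 5·(2)⁻¹ ≡ 15 (mod 25). Smallest non-negative: 15.

15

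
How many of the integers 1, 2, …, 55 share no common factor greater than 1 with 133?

Prime factors of 133: 7, 19. Count integers ≤ 55 divisible by none of them.
By inclusion–exclusion: 55 − ⌊55/7⌋ − ⌊55/19⌋ + ⌊55/133⌋ = 46.

46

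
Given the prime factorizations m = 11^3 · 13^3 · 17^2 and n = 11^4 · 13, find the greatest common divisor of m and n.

17303

min exponent per shared prime: 11^3 · 13 = 17303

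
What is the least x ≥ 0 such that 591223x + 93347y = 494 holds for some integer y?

Euclid: 591223 = 6·93347 + 31141; 93347 = 2·31141 + 31065; 31141 = 1·31065 + 76; 31065 = 408·76 + 57; 76 = 1·57 + 19; 57 = 3·19 + 0 → gcd = 19; 494 = 19·26.
Back-substitution yields 591223·(1229) + 93347·(-7784) = 19, so one solution is x = 1229·26 = 31954, y = -7784·26 = -202384.
Solutions in x differ by 93347/19 = 4913; the one in [0, 4913) is 31954 mod 4913 = 2476.

2476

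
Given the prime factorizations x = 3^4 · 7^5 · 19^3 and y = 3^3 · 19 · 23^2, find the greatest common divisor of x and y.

513

min exponent per shared prime: 3^3 · 19 = 513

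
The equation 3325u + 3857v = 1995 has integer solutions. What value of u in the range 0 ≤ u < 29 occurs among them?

18

gcd(3325, 3857) = 133 (Euclid: 3857 = 1·3325 + 532; 3325 = 6·532 + 133; 532 = 4·133 + 0), and 133 | 1995.
Extended Euclid: 3325·(7) + 3857·(-6) = 133. Scale by 15: u₀ = 105.
General solution u = u₀ + 29t; reducing mod 29 gives u = 18 (and v = -15).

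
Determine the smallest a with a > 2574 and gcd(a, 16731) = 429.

gcd(a, 16731) = 429 forces 429 | a; write a = 429s. Then gcd(429s, 429·39) = 429·gcd(s, 39), so need gcd(s, 39) = 1.
429s > 2574 gives s ≥ 7. The least s ≥ 7 coprime to 39 is 7, so a = 429·7 = 3003.

3003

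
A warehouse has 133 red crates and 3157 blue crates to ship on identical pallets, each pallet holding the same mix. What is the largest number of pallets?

Euclid: 3157 = 23·133 + 98; 133 = 1·98 + 35; 98 = 2·35 + 28; 35 = 1·28 + 7; 28 = 4·7 + 0. Last nonzero remainder: 7.

7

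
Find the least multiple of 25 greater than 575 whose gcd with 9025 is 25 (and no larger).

gcd(a, 9025) = 25 forces 25 | a; write a = 25s. Then gcd(25s, 25·361) = 25·gcd(s, 361), so need gcd(s, 361) = 1.
25s > 575 gives s ≥ 24. The least s ≥ 24 coprime to 361 is 24, so a = 25·24 = 600.

600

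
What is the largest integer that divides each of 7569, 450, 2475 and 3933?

gcd(7569, 450): 7569 = 16·450 + 369; 450 = 1·369 + 81; 369 = 4·81 + 45; 81 = 1·45 + 36; 45 = 1·36 + 9; 36 = 4·9 + 0 → 9
gcd(9, 2475): 2475 = 275·9 + 0 → 9
gcd(9, 3933): 3933 = 437·9 + 0 → 9

9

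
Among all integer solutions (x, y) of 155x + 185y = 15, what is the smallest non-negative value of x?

18

Reduce mod 185: 155x ≡ 15 (mod 185). With g = gcd(155, 185) = 5 dividing 15, divide through: 31x ≡ 3 (mod 37).
Since gcd(31, 37) = 1, x ≡ 3·(31)⁻¹ ≡ 18 (mod 37). Smallest non-negative: 18.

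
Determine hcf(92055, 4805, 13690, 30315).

5

gcd(92055, 4805): 92055 = 19·4805 + 760; 4805 = 6·760 + 245; 760 = 3·245 + 25; 245 = 9·25 + 20; 25 = 1·20 + 5; 20 = 4·5 + 0 → 5
gcd(5, 13690): 13690 = 2738·5 + 0 → 5
gcd(5, 30315): 30315 = 6063·5 + 0 → 5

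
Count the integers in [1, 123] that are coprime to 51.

77

51 = 3·17. Inclusion–exclusion on these primes:
123 − ⌊123/3⌋ − ⌊123/17⌋ + ⌊123/51⌋ = 77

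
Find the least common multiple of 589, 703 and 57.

65379

589 = 19 · 31; 703 = 19 · 37; 57 = 3 · 19
lcm takes max exponent of each prime: 3 · 19 · 31 · 37 = 65379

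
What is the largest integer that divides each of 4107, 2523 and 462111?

3

4107 = 3 · 37²; 2523 = 3 · 29²; 462111 = 3 · 13 · 17² · 41
gcd takes min exponent of each prime: 3 = 3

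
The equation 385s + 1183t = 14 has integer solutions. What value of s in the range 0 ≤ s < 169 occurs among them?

83

Euclid: 1183 = 3·385 + 28; 385 = 13·28 + 21; 28 = 1·21 + 7; 21 = 3·7 + 0 → gcd = 7; 14 = 7·2.
Back-substitution yields 385·(-43) + 1183·(14) = 7, so one solution is s = -43·2 = -86, t = 14·2 = 28.
Solutions in s differ by 1183/7 = 169; the one in [0, 169) is -86 mod 169 = 83.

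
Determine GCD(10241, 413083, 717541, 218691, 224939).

11

gcd(10241, 413083): 413083 = 40·10241 + 3443; 10241 = 2·3443 + 3355; 3443 = 1·3355 + 88; 3355 = 38·88 + 11; 88 = 8·11 + 0 → 11
gcd(11, 717541): 717541 = 65231·11 + 0 → 11
gcd(11, 218691): 218691 = 19881·11 + 0 → 11
gcd(11, 224939): 224939 = 20449·11 + 0 → 11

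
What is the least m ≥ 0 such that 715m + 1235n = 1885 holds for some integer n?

Euclid: 1235 = 1·715 + 520; 715 = 1·520 + 195; 520 = 2·195 + 130; 195 = 1·130 + 65; 130 = 2·65 + 0 → gcd = 65; 1885 = 65·29.
Back-substitution yields 715·(7) + 1235·(-4) = 65, so one solution is m = 7·29 = 203, n = -4·29 = -116.
Solutions in m differ by 1235/65 = 19; the one in [0, 19) is 203 mod 19 = 13.

13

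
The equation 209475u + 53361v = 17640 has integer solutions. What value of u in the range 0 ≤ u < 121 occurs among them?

Euclid: 209475 = 3·53361 + 49392; 53361 = 1·49392 + 3969; 49392 = 12·3969 + 1764; 3969 = 2·1764 + 441; 1764 = 4·441 + 0 → gcd = 441; 17640 = 441·40.
Back-substitution yields 209475·(-27) + 53361·(106) = 441, so one solution is u = -27·40 = -1080, v = 106·40 = 4240.
Solutions in u differ by 53361/441 = 121; the one in [0, 121) is -1080 mod 121 = 9.

9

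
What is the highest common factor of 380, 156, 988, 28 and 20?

4

gcd(380, 156): 380 = 2·156 + 68; 156 = 2·68 + 20; 68 = 3·20 + 8; 20 = 2·8 + 4; 8 = 2·4 + 0 → 4
gcd(4, 988): 988 = 247·4 + 0 → 4
gcd(4, 28): 28 = 7·4 + 0 → 4
gcd(4, 20): 20 = 5·4 + 0 → 4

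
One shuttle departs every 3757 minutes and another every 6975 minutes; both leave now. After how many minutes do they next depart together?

26205075

gcd first: 6975 = 1·3757 + 3218; 3757 = 1·3218 + 539; 3218 = 5·539 + 523; 539 = 1·523 + 16; 523 = 32·16 + 11; 16 = 1·11 + 5; 11 = 2·5 + 1; 5 = 5·1 + 0 → gcd = 1
lcm = 3757·6975/gcd = 26205075/1 = 26205075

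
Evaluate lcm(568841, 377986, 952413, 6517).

568841 = 7² · 13 · 19 · 47; 377986 = 2 · 7³ · 19 · 29; 952413 = 3 · 7² · 11 · 19 · 31; 6517 = 7³ · 19
lcm takes max exponent of each prime: 2 · 3 · 7³ · 11 · 13 · 19 · 29 · 31 · 47 = 236261283258

236261283258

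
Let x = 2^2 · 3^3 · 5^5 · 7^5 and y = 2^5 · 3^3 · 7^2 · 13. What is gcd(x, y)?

5292

min exponent per shared prime: 2^2 · 3^3 · 7^2 = 5292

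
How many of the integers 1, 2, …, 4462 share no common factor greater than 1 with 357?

2400

Prime factors of 357: 3, 7, 17. Count integers ≤ 4462 divisible by none of them.
By inclusion–exclusion: 4462 − ⌊4462/3⌋ − ⌊4462/7⌋ − ⌊4462/17⌋ + ⌊4462/21⌋ + ⌊4462/51⌋ + ⌊4462/119⌋ − ⌊4462/357⌋ = 2400.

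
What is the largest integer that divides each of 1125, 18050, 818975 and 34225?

25

1125 = 3² · 5³; 18050 = 2 · 5² · 19²; 818975 = 5² · 17 · 41 · 47; 34225 = 5² · 37²
gcd takes min exponent of each prime: 5² = 25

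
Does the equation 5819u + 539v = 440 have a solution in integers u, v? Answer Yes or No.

By Bézout, 5819u + 539v = 440 has integer solutions iff gcd(5819, 539) | 440.
Euclid: 5819 = 10·539 + 429; 539 = 1·429 + 110; 429 = 3·110 + 99; 110 = 1·99 + 11; 99 = 9·11 + 0. gcd = 11; 440 mod 11 = 0. Yes.

Yes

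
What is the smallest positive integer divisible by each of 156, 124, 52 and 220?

265980

156 = 2² · 3 · 13; 124 = 2² · 31; 52 = 2² · 13; 220 = 2² · 5 · 11
lcm takes max exponent of each prime: 2² · 3 · 5 · 11 · 13 · 31 = 265980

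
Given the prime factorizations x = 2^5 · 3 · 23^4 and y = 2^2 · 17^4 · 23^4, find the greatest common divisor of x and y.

1119364

min exponent per shared prime: 2^2 · 23^4 = 1119364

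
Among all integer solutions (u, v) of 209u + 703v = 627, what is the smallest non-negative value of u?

gcd(209, 703) = 19 (Euclid: 703 = 3·209 + 76; 209 = 2·76 + 57; 76 = 1·57 + 19; 57 = 3·19 + 0), and 19 | 627.
Extended Euclid: 209·(-10) + 703·(3) = 19. Scale by 33: u₀ = -330.
General solution u = u₀ + 37t; reducing mod 37 gives u = 3 (and v = 0).

3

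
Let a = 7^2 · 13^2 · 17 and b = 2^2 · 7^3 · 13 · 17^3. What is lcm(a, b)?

max exponent per prime: 2^2 · 7^3 · 13^2 · 17^3 = 1139167484

1139167484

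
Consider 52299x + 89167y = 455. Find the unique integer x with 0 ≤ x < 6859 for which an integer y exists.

6339

Reduce mod 89167: 52299x ≡ 455 (mod 89167). With g = gcd(52299, 89167) = 13 dividing 455, divide through: 4023x ≡ 35 (mod 6859).
Since gcd(4023, 6859) = 1, x ≡ 35·(4023)⁻¹ ≡ 6339 (mod 6859). Smallest non-negative: 6339.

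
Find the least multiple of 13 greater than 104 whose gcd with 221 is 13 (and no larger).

221 = 13·17. Any x with gcd(x, 221) = 13 is a multiple of 13, say 13s, with s coprime to 17.
Need s > 104/13, so s ≥ 9. First s ≥ 9 with gcd(s, 17) = 1 is s = 9. Thus x = 13·9 = 117.

117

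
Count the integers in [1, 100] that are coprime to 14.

43

Prime factors of 14: 2, 7. Count integers ≤ 100 divisible by none of them.
By inclusion–exclusion: 100 − ⌊100/2⌋ − ⌊100/7⌋ + ⌊100/14⌋ = 43.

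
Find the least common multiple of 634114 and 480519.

23438755782

gcd first: 634114 = 1·480519 + 153595; 480519 = 3·153595 + 19734; 153595 = 7·19734 + 15457; 19734 = 1·15457 + 4277; 15457 = 3·4277 + 2626; 4277 = 1·2626 + 1651; 2626 = 1·1651 + 975; 1651 = 1·975 + 676; 975 = 1·676 + 299; 676 = 2·299 + 78; 299 = 3·78 + 65; 78 = 1·65 + 13; 65 = 5·13 + 0 → gcd = 13
lcm = 634114·480519/gcd = 304703825166/13 = 23438755782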